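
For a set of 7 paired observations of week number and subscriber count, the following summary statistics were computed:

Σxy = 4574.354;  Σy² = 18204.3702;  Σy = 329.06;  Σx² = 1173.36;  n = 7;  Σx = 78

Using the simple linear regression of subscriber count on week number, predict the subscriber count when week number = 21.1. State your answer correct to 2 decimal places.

76.72

Sxx = Σx² − (Σx)²/n = 1173.36 − 869.142857 = 304.217143
Sxy = Σxy − (Σx)(Σy)/n = 4574.354 − 3666.668571 = 907.685429
b = Sxy/Sxx = 907.685429/304.217143 = 2.983676
a = ȳ − b·x̄ = 47.008571 − 2.983676·11.142857 = 13.761895
ŷ(21.1) = a + b·21.1 = 13.761895 + 2.983676·21.1 = 76.717461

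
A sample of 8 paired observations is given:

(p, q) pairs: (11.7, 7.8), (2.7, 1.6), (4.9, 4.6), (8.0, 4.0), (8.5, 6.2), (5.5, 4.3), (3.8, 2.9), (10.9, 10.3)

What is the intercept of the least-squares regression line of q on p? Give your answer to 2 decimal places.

n = 8, Σx = 56, Σy = 41.7, Σxy = 349.76, Σx² = 467.94
Sxx = Σx² − (Σx)²/n = 467.94 − 392 = 75.94
Sxy = Σxy − (Σx)(Σy)/n = 349.76 − 291.9 = 57.86
b = Sxy/Sxx = 57.86/75.94 = 0.761917
a = ȳ − b·x̄ = 5.2125 − 0.761917·7 = -0.120921

-0.12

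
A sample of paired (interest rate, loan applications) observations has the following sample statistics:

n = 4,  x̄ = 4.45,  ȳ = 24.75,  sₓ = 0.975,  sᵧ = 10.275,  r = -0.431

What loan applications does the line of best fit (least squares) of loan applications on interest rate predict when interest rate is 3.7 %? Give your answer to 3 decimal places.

b = r · sᵧ/sₓ = -0.431 · 10.275/0.975 = -4.542077
a = ȳ − b·x̄ = 24.75 − (-4.542077)·4.45 = 44.962242
ŷ(3.7) = a + b·3.7 = 44.962242 + (-4.542077)·3.7 = 28.156558

28.157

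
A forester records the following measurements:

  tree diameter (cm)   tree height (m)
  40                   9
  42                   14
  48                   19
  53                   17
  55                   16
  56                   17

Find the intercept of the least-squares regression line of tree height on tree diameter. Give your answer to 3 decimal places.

n = 6, Σx = 294, Σy = 92, Σxy = 4593, Σx² = 14638
Sxx = Σx² − (Σx)²/n = 14638 − 14406 = 232
Sxy = Σxy − (Σx)(Σy)/n = 4593 − 4508 = 85
b = Sxy/Sxx = 85/232 = 0.366379
a = ȳ − b·x̄ = 15.333333 − 0.366379·49 = -2.619253

-2.619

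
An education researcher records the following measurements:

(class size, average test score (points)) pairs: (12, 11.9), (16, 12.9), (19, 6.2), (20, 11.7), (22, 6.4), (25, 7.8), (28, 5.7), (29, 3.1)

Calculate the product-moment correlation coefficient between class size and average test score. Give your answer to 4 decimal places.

n = 8, Σx = 171, Σy = 65.7, Σxy = 1286.3, Σx² = 3895, Σy² = 627.25
Sxx = Σx² − (Σx)²/n = 3895 − 3655.125 = 239.875
Sxy = Σxy − (Σx)(Σy)/n = 1286.3 − 1404.3375 = -118.0375
Syy = Σy² − (Σy)²/n = 627.25 − 539.56125 = 87.68875
r = Sxy/√(Sxx·Syy) = -118.0375/√(21034.338906) = -118.0375/145.032200 = -0.813871

-0.8139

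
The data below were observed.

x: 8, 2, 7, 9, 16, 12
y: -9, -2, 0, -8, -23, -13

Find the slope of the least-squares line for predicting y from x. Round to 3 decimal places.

n = 6, Σx = 54, Σy = -55, Σxy = -672, Σx² = 598
Sxx = Σx² − (Σx)²/n = 598 − 486 = 112
Sxy = Σxy − (Σx)(Σy)/n = -672 − (-495) = -177
b = Sxy/Sxx = -177/112 = -1.580357

-1.580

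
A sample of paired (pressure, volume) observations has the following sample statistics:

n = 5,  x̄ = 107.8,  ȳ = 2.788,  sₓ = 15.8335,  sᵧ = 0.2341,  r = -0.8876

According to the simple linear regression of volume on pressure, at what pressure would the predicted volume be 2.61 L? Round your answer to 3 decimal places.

b = r · sᵧ/sₓ = -0.8876 · 0.2341/15.8335 = -0.013123
a = ȳ − b·x̄ = 2.788 − (-0.013123)·107.8 = 4.202688
Set a + b·x = 2.61: x = (2.61 − 4.202688) / (-0.013123) = 121.363701

121.364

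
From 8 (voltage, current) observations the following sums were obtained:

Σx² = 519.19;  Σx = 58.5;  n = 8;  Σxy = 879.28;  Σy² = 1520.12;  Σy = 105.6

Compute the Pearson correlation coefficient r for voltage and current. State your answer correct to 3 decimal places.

Sxx = Σx² − (Σx)²/n = 519.19 − 427.78125 = 91.40875
Sxy = Σxy − (Σx)(Σy)/n = 879.28 − 772.2 = 107.08
Syy = Σy² − (Σy)²/n = 1520.12 − 1393.92 = 126.2
r = Sxy/√(Sxx·Syy) = 107.08/√(11535.78425) = 107.08/107.404768 = 0.996976

0.997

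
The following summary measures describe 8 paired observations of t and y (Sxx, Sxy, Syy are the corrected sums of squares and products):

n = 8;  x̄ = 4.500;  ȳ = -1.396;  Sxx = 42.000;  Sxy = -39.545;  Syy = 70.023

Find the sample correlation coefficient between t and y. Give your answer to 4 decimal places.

-0.7292

r = Sxy/√(Sxx·Syy) = -39.545/√(2940.966) = -39.545/54.230674 = -0.729200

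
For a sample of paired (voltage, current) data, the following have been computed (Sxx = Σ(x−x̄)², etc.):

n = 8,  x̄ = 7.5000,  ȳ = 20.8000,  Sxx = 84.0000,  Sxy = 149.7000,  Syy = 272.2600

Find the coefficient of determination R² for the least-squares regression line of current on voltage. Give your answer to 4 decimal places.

0.9799

R² = Sxy²/(Sxx·Syy) = (149.7)²/(84·272.26) = 0.979897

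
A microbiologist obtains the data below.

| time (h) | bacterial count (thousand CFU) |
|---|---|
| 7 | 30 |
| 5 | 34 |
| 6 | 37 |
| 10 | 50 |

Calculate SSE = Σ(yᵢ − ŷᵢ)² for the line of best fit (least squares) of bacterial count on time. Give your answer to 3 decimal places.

80.107

n = 4, Σx = 28, Σy = 151, Σxy = 1102, Σx² = 210, Σy² = 5925
Sxx = Σx² − (Σx)²/n = 210 − 196 = 14
Sxy = Σxy − (Σx)(Σy)/n = 1102 − 1057 = 45
Syy = Σy² − (Σy)²/n = 5925 − 5700.25 = 224.75
b = Sxy/Sxx = 45/14 = 3.214286
SSE = Syy − b·Sxy = 224.75 − 3.214286·45 = 80.107143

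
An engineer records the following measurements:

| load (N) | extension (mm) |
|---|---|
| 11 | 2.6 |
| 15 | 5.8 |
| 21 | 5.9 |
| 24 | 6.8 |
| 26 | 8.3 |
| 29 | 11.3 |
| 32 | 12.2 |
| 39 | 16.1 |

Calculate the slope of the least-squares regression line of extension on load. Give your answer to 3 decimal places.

0.462

n = 8, Σx = 197, Σy = 69, Σxy = 1964.5, Σx² = 5425
Sxx = Σx² − (Σx)²/n = 5425 − 4851.125 = 573.875
Sxy = Σxy − (Σx)(Σy)/n = 1964.5 − 1699.125 = 265.375
b = Sxy/Sxx = 265.375/573.875 = 0.462426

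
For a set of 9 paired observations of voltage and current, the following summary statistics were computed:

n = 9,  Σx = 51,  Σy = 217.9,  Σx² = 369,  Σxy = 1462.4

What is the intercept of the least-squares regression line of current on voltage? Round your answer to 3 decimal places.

8.087

Sxx = Σx² − (Σx)²/n = 369 − 289 = 80
Sxy = Σxy − (Σx)(Σy)/n = 1462.4 − 1234.766667 = 227.633333
b = Sxy/Sxx = 227.633333/80 = 2.845417
a = ȳ − b·x̄ = 24.211111 − 2.845417·5.666667 = 8.087083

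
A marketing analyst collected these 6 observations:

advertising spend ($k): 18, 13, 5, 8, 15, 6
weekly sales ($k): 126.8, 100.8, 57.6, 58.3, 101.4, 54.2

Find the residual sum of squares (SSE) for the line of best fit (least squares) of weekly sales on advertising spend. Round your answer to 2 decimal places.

n = 6, Σx = 65, Σy = 499.1, Σxy = 6193.4, Σx² = 843, Σy² = 46175.13
Sxx = Σx² − (Σx)²/n = 843 − 704.166667 = 138.833333
Sxy = Σxy − (Σx)(Σy)/n = 6193.4 − 5406.916667 = 786.483333
Syy = Σy² − (Σy)²/n = 46175.13 − 41516.801667 = 4658.328333
b = Sxy/Sxx = 786.483333/138.833333 = 5.664946
SSE = Syy − b·Sxy = 4658.328333 − 5.664946·786.483333 = 202.942737

202.94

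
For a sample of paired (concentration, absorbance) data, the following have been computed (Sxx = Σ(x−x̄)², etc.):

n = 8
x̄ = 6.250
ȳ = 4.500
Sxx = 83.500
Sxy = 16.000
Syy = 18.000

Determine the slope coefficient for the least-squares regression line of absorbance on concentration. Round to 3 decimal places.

0.192

b = Sxy/Sxx = 16/83.5 = 0.191617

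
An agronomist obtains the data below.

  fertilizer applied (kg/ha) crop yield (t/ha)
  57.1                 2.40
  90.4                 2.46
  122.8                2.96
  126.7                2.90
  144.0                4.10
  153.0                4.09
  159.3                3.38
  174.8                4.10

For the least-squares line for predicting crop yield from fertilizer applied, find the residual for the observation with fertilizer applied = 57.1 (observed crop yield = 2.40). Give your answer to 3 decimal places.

n = 8, Σx = 1028.1, Σy = 26.39, Σxy = 3561.626, Σx² = 142641.83
Sxx = Σx² − (Σx)²/n = 142641.83 − 132123.70125 = 10518.12875
Sxy = Σxy − (Σx)(Σy)/n = 3561.626 − 3391.444875 = 170.181125
b = Sxy/Sxx = 170.181125/10518.12875 = 0.016180
a = ȳ − b·x̄ = 3.29875 − 0.016180·128.5125 = 1.219445
ŷ(57.1) = 1.219445 + 0.016180·57.1 = 2.143311
residual = y − ŷ = 2.40 − 2.143311 = 0.256689

0.257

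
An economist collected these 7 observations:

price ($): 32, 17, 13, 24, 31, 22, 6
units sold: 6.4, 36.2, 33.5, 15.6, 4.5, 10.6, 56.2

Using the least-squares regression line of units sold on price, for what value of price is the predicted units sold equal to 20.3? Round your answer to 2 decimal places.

22.26

n = 7, Σx = 145, Σy = 163, Σxy = 2340, Σx² = 3539
Sxx = Σx² − (Σx)²/n = 3539 − 3003.571429 = 535.428571
Sxy = Σxy − (Σx)(Σy)/n = 2340 − 3376.428571 = -1036.428571
b = Sxy/Sxx = -1036.428571/535.428571 = -1.935699
a = ȳ − b·x̄ = 23.285714 − (-1.935699)·20.714286 = 63.382337
Set a + b·x = 20.3: x = (20.3 − 63.382337) / (-1.935699) = 22.256733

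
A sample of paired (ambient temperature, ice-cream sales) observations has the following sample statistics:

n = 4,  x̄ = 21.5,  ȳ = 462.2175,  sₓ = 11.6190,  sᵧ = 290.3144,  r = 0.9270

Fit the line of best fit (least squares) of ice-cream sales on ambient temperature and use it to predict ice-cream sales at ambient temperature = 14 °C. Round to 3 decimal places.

b = r · sᵧ/sₓ = 0.927 · 290.3144/11.619 = 23.162187
a = ȳ − b·x̄ = 462.2175 − 23.162187·21.5 = -35.769517
ŷ(14) = a + b·14 = -35.769517 + 23.162187·14 = 288.501099

288.501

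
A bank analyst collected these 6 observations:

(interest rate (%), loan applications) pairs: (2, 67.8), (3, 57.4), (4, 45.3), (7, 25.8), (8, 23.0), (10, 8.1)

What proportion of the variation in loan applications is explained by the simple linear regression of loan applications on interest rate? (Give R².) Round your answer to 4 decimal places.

n = 6, Σx = 34, Σy = 227.4, Σxy = 934.6, Σx² = 242, Σy² = 11203.94
Sxx = Σx² − (Σx)²/n = 242 − 192.666667 = 49.333333
Sxy = Σxy − (Σx)(Σy)/n = 934.6 − 1288.6 = -354
Syy = Σy² − (Σy)²/n = 11203.94 − 8618.46 = 2585.48
R² = Sxy²/(Sxx·Syy) = (-354)²/(49.333333·2585.48) = 0.982483

0.9825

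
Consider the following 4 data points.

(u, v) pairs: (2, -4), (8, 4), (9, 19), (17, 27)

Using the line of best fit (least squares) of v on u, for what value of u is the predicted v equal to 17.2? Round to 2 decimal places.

n = 4, Σx = 36, Σy = 46, Σxy = 654, Σx² = 438
Sxx = Σx² − (Σx)²/n = 438 − 324 = 114
Sxy = Σxy − (Σx)(Σy)/n = 654 − 414 = 240
b = Sxy/Sxx = 240/114 = 2.105263
a = ȳ − b·x̄ = 11.5 − 2.105263·9 = -7.447368
Set a + b·x = 17.2: x = (17.2 − (-7.447368)) / 2.105263 = 11.7075

11.71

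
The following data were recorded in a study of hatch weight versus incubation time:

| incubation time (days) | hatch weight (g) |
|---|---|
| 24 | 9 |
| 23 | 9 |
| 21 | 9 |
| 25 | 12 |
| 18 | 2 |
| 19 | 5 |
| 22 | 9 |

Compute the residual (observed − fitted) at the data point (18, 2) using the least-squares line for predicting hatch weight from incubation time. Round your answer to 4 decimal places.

-1.4565

n = 7, Σx = 152, Σy = 55, Σxy = 1241, Σx² = 3340
Sxx = Σx² − (Σx)²/n = 3340 − 3300.571429 = 39.428571
Sxy = Σxy − (Σx)(Σy)/n = 1241 − 1194.285714 = 46.714286
b = Sxy/Sxx = 46.714286/39.428571 = 1.184783
a = ȳ − b·x̄ = 7.857143 − 1.184783·21.714286 = -17.869565
ŷ(18) = -17.869565 + 1.184783·18 = 3.456522
residual = y − ŷ = 2 − 3.456522 = -1.456522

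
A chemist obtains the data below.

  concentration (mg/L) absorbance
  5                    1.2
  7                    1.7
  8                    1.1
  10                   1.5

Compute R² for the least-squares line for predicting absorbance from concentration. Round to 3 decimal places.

n = 4, Σx = 30, Σy = 5.5, Σxy = 41.7, Σx² = 238, Σy² = 7.79
Sxx = Σx² − (Σx)²/n = 238 − 225 = 13
Sxy = Σxy − (Σx)(Σy)/n = 41.7 − 41.25 = 0.45
Syy = Σy² − (Σy)²/n = 7.79 − 7.5625 = 0.2275
R² = Sxy²/(Sxx·Syy) = (0.45)²/(13·0.2275) = 0.068470

0.068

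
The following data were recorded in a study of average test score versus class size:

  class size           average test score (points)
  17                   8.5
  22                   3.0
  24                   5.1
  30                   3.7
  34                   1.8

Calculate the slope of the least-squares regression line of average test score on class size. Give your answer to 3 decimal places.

-0.314

n = 5, Σx = 127, Σy = 22.1, Σxy = 505.1, Σx² = 3405
Sxx = Σx² − (Σx)²/n = 3405 − 3225.8 = 179.2
Sxy = Σxy − (Σx)(Σy)/n = 505.1 − 561.34 = -56.24
b = Sxy/Sxx = -56.24/179.2 = -0.313839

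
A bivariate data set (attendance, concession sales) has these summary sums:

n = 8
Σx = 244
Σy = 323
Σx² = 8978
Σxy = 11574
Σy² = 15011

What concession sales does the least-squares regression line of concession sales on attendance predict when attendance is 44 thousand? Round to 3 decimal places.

Sxx = Σx² − (Σx)²/n = 8978 − 7442 = 1536
Sxy = Σxy − (Σx)(Σy)/n = 11574 − 9851.5 = 1722.5
b = Sxy/Sxx = 1722.5/1536 = 1.121419
a = ȳ − b·x̄ = 40.375 − 1.121419·30.5 = 6.171712
ŷ(44) = a + b·44 = 6.171712 + 1.121419·44 = 55.514160

55.514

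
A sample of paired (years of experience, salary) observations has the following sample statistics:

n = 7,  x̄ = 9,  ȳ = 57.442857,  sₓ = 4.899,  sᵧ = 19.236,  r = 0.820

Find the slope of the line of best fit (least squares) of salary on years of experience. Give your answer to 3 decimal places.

b = r · sᵧ/sₓ = 0.82 · 19.236/4.899 = 3.219743

3.220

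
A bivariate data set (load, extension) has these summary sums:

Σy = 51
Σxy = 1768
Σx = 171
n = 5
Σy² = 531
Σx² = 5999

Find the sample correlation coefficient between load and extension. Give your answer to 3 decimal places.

Sxx = Σx² − (Σx)²/n = 5999 − 5848.2 = 150.8
Sxy = Σxy − (Σx)(Σy)/n = 1768 − 1744.2 = 23.8
Syy = Σy² − (Σy)²/n = 531 − 520.2 = 10.8
r = Sxy/√(Sxx·Syy) = 23.8/√(1628.64) = 23.8/40.356412 = 0.589745

0.590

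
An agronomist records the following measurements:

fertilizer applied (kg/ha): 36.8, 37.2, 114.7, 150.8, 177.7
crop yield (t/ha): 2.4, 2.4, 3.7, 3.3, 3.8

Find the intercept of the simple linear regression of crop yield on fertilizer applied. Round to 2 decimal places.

2.12

n = 5, Σx = 517.2, Σy = 15.6, Σxy = 1774.89, Σx² = 70212.1
Sxx = Σx² − (Σx)²/n = 70212.1 − 53499.168 = 16712.932
Sxy = Σxy − (Σx)(Σy)/n = 1774.89 − 1613.664 = 161.226
b = Sxy/Sxx = 161.226/16712.932 = 0.009647
a = ȳ − b·x̄ = 3.12 − 0.009647·103.44 = 2.122137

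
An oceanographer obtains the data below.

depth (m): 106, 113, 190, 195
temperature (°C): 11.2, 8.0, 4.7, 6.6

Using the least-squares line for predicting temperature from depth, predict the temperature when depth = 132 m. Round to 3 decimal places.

n = 4, Σx = 604, Σy = 30.5, Σxy = 4271.2, Σx² = 98130
Sxx = Σx² − (Σx)²/n = 98130 − 91204 = 6926
Sxy = Σxy − (Σx)(Σy)/n = 4271.2 − 4605.5 = -334.3
b = Sxy/Sxx = -334.3/6926 = -0.048267
a = ȳ − b·x̄ = 7.625 − (-0.048267)·151 = 14.913377
ŷ(132) = a + b·132 = 14.913377 + (-0.048267)·132 = 8.542081

8.542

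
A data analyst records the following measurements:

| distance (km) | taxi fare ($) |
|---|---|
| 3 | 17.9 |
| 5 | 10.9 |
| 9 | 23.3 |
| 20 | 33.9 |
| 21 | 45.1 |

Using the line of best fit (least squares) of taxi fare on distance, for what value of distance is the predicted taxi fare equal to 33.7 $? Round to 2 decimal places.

16.62

n = 5, Σx = 58, Σy = 131.1, Σxy = 1943, Σx² = 956
Sxx = Σx² − (Σx)²/n = 956 − 672.8 = 283.2
Sxy = Σxy − (Σx)(Σy)/n = 1943 − 1520.76 = 422.24
b = Sxy/Sxx = 422.24/283.2 = 1.490960
a = ȳ − b·x̄ = 26.22 − 1.490960·11.6 = 8.924859
Set a + b·x = 33.7: x = (33.7 − 8.924859) / 1.490960 = 16.616900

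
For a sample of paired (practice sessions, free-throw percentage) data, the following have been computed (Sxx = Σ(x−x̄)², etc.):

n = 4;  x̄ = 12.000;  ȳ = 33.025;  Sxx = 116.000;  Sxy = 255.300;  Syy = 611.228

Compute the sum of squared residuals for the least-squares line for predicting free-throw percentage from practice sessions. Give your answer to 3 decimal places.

49.348

b = Sxy/Sxx = 255.3/116 = 2.200862
SSE = Syy − b·Sxy = 611.228 − 2.200862·255.3 = 49.347914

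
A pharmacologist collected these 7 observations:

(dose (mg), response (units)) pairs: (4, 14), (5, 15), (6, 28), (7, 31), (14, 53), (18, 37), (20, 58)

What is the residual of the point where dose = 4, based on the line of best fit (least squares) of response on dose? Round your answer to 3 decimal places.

-5.034

n = 7, Σx = 74, Σy = 236, Σxy = 3084, Σx² = 1046
Sxx = Σx² − (Σx)²/n = 1046 − 782.285714 = 263.714286
Sxy = Σxy − (Σx)(Σy)/n = 3084 − 2494.857143 = 589.142857
b = Sxy/Sxx = 589.142857/263.714286 = 2.234020
a = ȳ − b·x̄ = 33.714286 − 2.234020·10.571429 = 10.097508
ŷ(4) = 10.097508 + 2.234020·4 = 19.033586
residual = y − ŷ = 14 − 19.033586 = -5.033586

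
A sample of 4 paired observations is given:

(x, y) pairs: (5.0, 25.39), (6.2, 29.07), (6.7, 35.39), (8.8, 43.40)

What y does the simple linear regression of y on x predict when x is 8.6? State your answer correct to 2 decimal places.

42.69

n = 4, Σx = 26.7, Σy = 133.25, Σxy = 926.217, Σx² = 185.77
Sxx = Σx² − (Σx)²/n = 185.77 − 178.2225 = 7.5475
Sxy = Σxy − (Σx)(Σy)/n = 926.217 − 889.44375 = 36.77325
b = Sxy/Sxx = 36.77325/7.5475 = 4.872242
a = ȳ − b·x̄ = 33.3125 − 4.872242·6.675 = 0.790282
ŷ(8.6) = a + b·8.6 = 0.790282 + 4.872242·8.6 = 42.691567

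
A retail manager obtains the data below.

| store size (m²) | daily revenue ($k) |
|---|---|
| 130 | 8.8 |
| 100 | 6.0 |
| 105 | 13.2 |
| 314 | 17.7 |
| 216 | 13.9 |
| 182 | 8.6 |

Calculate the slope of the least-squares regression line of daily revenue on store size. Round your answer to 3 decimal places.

0.040

n = 6, Σx = 1047, Σy = 68.2, Σxy = 13255.4, Σx² = 216301
Sxx = Σx² − (Σx)²/n = 216301 − 182701.5 = 33599.5
Sxy = Σxy − (Σx)(Σy)/n = 13255.4 − 11900.9 = 1354.5
b = Sxy/Sxx = 1354.5/33599.5 = 0.040313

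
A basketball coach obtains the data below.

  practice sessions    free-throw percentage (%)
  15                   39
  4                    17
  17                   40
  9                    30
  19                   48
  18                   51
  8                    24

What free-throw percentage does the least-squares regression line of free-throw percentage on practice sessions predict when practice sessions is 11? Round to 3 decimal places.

31.694

n = 7, Σx = 90, Σy = 249, Σxy = 3625, Σx² = 1360
Sxx = Σx² − (Σx)²/n = 1360 − 1157.142857 = 202.857143
Sxy = Σxy − (Σx)(Σy)/n = 3625 − 3201.428571 = 423.571429
b = Sxy/Sxx = 423.571429/202.857143 = 2.088028
a = ȳ − b·x̄ = 35.571429 − 2.088028·12.857143 = 8.725352
ŷ(11) = a + b·11 = 8.725352 + 2.088028·11 = 31.693662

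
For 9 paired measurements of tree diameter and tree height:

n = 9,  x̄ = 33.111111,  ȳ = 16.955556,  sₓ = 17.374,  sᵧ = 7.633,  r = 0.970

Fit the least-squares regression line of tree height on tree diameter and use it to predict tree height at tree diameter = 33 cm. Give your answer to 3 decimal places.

16.908

b = r · sᵧ/sₓ = 0.97 · 7.633/17.374 = 0.426155
a = ȳ − b·x̄ = 16.955556 − 0.426155·33.111111 = 2.845104
ŷ(33) = a + b·33 = 2.845104 + 0.426155·33 = 16.908206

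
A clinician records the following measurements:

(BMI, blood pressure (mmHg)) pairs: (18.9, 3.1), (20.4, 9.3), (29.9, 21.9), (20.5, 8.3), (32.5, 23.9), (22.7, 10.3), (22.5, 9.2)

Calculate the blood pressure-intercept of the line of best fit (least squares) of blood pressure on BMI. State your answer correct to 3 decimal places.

-22.251

n = 7, Σx = 167.4, Σy = 86, Σxy = 2290.83, Σx² = 4165.42
Sxx = Σx² − (Σx)²/n = 4165.42 − 4003.251429 = 162.168571
Sxy = Σxy − (Σx)(Σy)/n = 2290.83 − 2056.628571 = 234.201429
b = Sxy/Sxx = 234.201429/162.168571 = 1.444185
a = ȳ − b·x̄ = 12.285714 − 1.444185·23.914286 = -22.250940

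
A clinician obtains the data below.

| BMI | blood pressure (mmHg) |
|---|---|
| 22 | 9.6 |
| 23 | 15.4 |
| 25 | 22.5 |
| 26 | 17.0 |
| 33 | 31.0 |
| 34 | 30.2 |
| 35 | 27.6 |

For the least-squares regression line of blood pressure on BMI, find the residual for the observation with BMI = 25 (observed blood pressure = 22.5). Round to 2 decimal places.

5.07

n = 7, Σx = 198, Σy = 153.3, Σxy = 4585.7, Σx² = 5784
Sxx = Σx² − (Σx)²/n = 5784 − 5600.571429 = 183.428571
Sxy = Σxy − (Σx)(Σy)/n = 4585.7 − 4336.2 = 249.5
b = Sxy/Sxx = 249.5/183.428571 = 1.360202
a = ȳ − b·x̄ = 21.9 − 1.360202·28.285714 = -16.574299
ŷ(25) = -16.574299 + 1.360202·25 = 17.430763
residual = y − ŷ = 22.5 − 17.430763 = 5.069237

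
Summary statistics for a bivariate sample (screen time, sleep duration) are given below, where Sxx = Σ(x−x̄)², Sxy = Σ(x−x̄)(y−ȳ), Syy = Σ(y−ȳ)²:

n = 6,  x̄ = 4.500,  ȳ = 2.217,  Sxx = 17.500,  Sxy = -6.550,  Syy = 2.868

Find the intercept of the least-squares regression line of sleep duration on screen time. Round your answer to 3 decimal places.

b = Sxy/Sxx = -6.55/17.5 = -0.374286
a = ȳ − b·x̄ = 2.217 − (-0.374286)·4.5 = 3.901286

3.901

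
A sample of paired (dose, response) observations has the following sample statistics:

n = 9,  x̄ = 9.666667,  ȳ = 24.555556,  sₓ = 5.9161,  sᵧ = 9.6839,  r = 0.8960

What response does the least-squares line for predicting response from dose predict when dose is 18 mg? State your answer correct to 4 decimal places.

36.7775

b = r · sᵧ/sₓ = 0.896 · 9.6839/5.9161 = 1.466638
a = ȳ − b·x̄ = 24.555556 − 1.466638·9.666667 = 10.378059
ŷ(18) = a + b·18 = 10.378059 + 1.466638·18 = 36.777535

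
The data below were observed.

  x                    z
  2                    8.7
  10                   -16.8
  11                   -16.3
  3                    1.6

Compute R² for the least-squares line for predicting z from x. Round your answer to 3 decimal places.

0.970

n = 4, Σx = 26, Σy = -22.8, Σxy = -325.1, Σx² = 234, Σy² = 626.18
Sxx = Σx² − (Σx)²/n = 234 − 169 = 65
Sxy = Σxy − (Σx)(Σy)/n = -325.1 − (-148.2) = -176.9
Syy = Σy² − (Σy)²/n = 626.18 − 129.96 = 496.22
R² = Sxy²/(Sxx·Syy) = (-176.9)²/(65·496.22) = 0.970215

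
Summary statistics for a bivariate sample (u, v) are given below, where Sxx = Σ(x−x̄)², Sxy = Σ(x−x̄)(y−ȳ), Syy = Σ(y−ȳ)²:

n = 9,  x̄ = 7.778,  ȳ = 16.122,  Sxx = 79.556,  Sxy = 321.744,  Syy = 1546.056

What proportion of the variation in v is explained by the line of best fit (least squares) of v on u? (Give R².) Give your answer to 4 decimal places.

0.8416

R² = Sxy²/(Sxx·Syy) = (321.744)²/(79.556·1546.056) = 0.841633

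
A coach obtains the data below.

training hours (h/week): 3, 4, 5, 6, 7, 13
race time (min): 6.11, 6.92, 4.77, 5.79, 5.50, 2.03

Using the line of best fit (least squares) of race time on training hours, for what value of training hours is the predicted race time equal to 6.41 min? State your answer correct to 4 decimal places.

3.5265

n = 6, Σx = 38, Σy = 31.12, Σxy = 169.49, Σx² = 304
Sxx = Σx² − (Σx)²/n = 304 − 240.666667 = 63.333333
Sxy = Σxy − (Σx)(Σy)/n = 169.49 − 197.093333 = -27.603333
b = Sxy/Sxx = -27.603333/63.333333 = -0.435842
a = ȳ − b·x̄ = 5.186667 − (-0.435842)·6.333333 = 7.947
Set a + b·x = 6.41: x = (6.41 − 7.947) / (-0.435842) = 3.526506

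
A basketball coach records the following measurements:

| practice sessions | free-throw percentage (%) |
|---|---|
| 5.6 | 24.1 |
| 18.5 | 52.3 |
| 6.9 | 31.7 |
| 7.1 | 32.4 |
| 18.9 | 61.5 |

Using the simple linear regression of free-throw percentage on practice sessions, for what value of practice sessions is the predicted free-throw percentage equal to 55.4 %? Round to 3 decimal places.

17.937

n = 5, Σx = 57, Σy = 202, Σxy = 2713.63, Σx² = 828.84
Sxx = Σx² − (Σx)²/n = 828.84 − 649.8 = 179.04
Sxy = Σxy − (Σx)(Σy)/n = 2713.63 − 2302.8 = 410.83
b = Sxy/Sxx = 410.83/179.04 = 2.294627
a = ȳ − b·x̄ = 40.4 − 2.294627·11.4 = 14.241253
Set a + b·x = 55.4: x = (55.4 − 14.241253) / 2.294627 = 17.937010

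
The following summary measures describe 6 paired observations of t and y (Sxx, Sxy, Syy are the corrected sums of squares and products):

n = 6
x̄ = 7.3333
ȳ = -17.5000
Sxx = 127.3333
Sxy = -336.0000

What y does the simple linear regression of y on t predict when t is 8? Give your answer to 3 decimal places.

b = Sxy/Sxx = -336/127.3333 = -2.638744
a = ȳ − b·x̄ = -17.5 − (-2.638744)·7.3333 = 1.850702
ŷ(8) = a + b·8 = 1.850702 + (-2.638744)·8 = -19.259251

-19.259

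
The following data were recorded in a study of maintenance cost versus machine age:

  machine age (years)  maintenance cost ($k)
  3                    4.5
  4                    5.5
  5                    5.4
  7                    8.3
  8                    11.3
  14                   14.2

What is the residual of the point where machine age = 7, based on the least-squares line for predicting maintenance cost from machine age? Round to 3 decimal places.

-0.056

n = 6, Σx = 41, Σy = 49.2, Σxy = 409.8, Σx² = 359
Sxx = Σx² − (Σx)²/n = 359 − 280.166667 = 78.833333
Sxy = Σxy − (Σx)(Σy)/n = 409.8 − 336.2 = 73.6
b = Sxy/Sxx = 73.6/78.833333 = 0.933615
a = ȳ − b·x̄ = 8.2 − 0.933615·6.833333 = 1.820296
ŷ(7) = 1.820296 + 0.933615·7 = 8.355603
residual = y − ŷ = 8.3 − 8.355603 = -0.055603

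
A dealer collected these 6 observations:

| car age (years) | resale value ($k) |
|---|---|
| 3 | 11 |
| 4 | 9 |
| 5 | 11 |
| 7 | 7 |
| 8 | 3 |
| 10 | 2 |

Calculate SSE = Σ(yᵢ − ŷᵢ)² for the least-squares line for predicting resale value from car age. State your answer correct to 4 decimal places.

n = 6, Σx = 37, Σy = 43, Σxy = 217, Σx² = 263, Σy² = 385
Sxx = Σx² − (Σx)²/n = 263 − 228.166667 = 34.833333
Sxy = Σxy − (Σx)(Σy)/n = 217 − 265.166667 = -48.166667
Syy = Σy² − (Σy)²/n = 385 − 308.166667 = 76.833333
b = Sxy/Sxx = -48.166667/34.833333 = -1.382775
SSE = Syy − b·Sxy = 76.833333 − (-1.382775)·(-48.166667) = 10.229665

10.2297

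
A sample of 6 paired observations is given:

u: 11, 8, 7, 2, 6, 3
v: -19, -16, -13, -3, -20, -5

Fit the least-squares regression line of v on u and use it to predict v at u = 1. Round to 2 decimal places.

n = 6, Σx = 37, Σy = -76, Σxy = -569, Σx² = 283
Sxx = Σx² − (Σx)²/n = 283 − 228.166667 = 54.833333
Sxy = Σxy − (Σx)(Σy)/n = -569 − (-468.666667) = -100.333333
b = Sxy/Sxx = -100.333333/54.833333 = -1.829787
a = ȳ − b·x̄ = -12.666667 − (-1.829787)·6.166667 = -1.382979
ŷ(1) = a + b·1 = -1.382979 + (-1.829787)·1 = -3.212766

-3.21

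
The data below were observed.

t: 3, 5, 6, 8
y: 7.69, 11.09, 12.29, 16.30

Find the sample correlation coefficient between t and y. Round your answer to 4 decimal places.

n = 4, Σx = 22, Σy = 47.37, Σxy = 282.66, Σx² = 134, Σy² = 598.8583
Sxx = Σx² − (Σx)²/n = 134 − 121 = 13
Sxy = Σxy − (Σx)(Σy)/n = 282.66 − 260.535 = 22.125
Syy = Σy² − (Σy)²/n = 598.8583 − 560.979225 = 37.879075
r = Sxy/√(Sxx·Syy) = 22.125/√(492.427975) = 22.125/22.190718 = 0.997038

0.9970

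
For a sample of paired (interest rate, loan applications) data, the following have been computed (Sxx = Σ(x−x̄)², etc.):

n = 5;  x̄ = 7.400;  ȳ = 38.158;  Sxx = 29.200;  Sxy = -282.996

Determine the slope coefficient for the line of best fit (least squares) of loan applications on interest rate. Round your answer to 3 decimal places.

b = Sxy/Sxx = -282.996/29.2 = -9.691644

-9.692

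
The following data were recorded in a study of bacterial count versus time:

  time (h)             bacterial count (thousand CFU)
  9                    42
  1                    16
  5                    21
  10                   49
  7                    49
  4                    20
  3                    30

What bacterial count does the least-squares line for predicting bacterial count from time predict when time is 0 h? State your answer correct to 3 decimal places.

11.679

n = 7, Σx = 39, Σy = 227, Σxy = 1502, Σx² = 281
Sxx = Σx² − (Σx)²/n = 281 − 217.285714 = 63.714286
Sxy = Σxy − (Σx)(Σy)/n = 1502 − 1264.714286 = 237.285714
b = Sxy/Sxx = 237.285714/63.714286 = 3.724215
a = ȳ − b·x̄ = 32.428571 − 3.724215·5.571429 = 11.679372
ŷ(0) = a + b·0 = 11.679372 + 3.724215·0 = 11.679372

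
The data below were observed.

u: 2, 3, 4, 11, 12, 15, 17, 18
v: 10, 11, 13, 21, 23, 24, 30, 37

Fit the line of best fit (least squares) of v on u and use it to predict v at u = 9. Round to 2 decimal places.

n = 8, Σx = 82, Σy = 169, Σxy = 2148, Σx² = 1132
Sxx = Σx² − (Σx)²/n = 1132 − 840.5 = 291.5
Sxy = Σxy − (Σx)(Σy)/n = 2148 − 1732.25 = 415.75
b = Sxy/Sxx = 415.75/291.5 = 1.426244
a = ȳ − b·x̄ = 21.125 − 1.426244·10.25 = 6.506003
ŷ(9) = a + b·9 = 6.506003 + 1.426244·9 = 19.342196

19.34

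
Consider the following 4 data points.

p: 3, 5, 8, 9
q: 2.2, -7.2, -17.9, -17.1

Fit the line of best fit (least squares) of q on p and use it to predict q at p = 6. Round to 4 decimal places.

n = 4, Σx = 25, Σy = -40, Σxy = -326.5, Σx² = 179
Sxx = Σx² − (Σx)²/n = 179 − 156.25 = 22.75
Sxy = Σxy − (Σx)(Σy)/n = -326.5 − (-250) = -76.5
b = Sxy/Sxx = -76.5/22.75 = -3.362637
a = ȳ − b·x̄ = -10 − (-3.362637)·6.25 = 11.016484
ŷ(6) = a + b·6 = 11.016484 + (-3.362637)·6 = -9.159341

-9.1593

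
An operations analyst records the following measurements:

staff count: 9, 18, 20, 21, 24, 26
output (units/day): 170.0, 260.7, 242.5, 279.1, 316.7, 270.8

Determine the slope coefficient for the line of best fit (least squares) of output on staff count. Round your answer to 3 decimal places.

n = 6, Σx = 118, Σy = 1539.8, Σxy = 31575.3, Σx² = 2498
Sxx = Σx² − (Σx)²/n = 2498 − 2320.666667 = 177.333333
Sxy = Σxy − (Σx)(Σy)/n = 31575.3 − 30282.733333 = 1292.566667
b = Sxy/Sxx = 1292.566667/177.333333 = 7.288910

7.289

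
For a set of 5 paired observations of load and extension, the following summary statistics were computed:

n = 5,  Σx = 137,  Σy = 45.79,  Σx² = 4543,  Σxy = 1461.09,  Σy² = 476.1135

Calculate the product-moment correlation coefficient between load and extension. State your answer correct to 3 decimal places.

Sxx = Σx² − (Σx)²/n = 4543 − 3753.8 = 789.2
Sxy = Σxy − (Σx)(Σy)/n = 1461.09 − 1254.646 = 206.444
Syy = Σy² − (Σy)²/n = 476.1135 − 419.34482 = 56.76868
r = Sxy/√(Sxx·Syy) = 206.444/√(44801.842256) = 206.444/211.664457 = 0.975336

0.975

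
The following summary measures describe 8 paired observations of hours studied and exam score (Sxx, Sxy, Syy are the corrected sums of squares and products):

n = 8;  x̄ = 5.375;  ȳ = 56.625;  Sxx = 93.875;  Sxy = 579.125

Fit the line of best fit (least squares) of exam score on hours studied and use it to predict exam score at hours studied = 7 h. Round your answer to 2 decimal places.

66.65

b = Sxy/Sxx = 579.125/93.875 = 6.169108
a = ȳ − b·x̄ = 56.625 − 6.169108·5.375 = 23.466045
ŷ(7) = a + b·7 = 23.466045 + 6.169108·7 = 66.649800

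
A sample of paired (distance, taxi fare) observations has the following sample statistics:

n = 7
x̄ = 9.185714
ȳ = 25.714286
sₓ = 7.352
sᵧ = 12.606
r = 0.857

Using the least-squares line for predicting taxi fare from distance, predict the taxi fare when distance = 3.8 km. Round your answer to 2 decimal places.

17.80

b = r · sᵧ/sₓ = 0.857 · 12.606/7.352 = 1.469443
a = ȳ − b·x̄ = 25.714286 − 1.469443·9.185714 = 12.216407
ŷ(3.8) = a + b·3.8 = 12.216407 + 1.469443·3.8 = 17.800288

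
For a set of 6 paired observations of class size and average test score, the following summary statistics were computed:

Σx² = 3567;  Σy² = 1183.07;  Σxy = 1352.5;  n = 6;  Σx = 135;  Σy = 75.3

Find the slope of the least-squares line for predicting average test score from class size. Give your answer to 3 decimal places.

Sxx = Σx² − (Σx)²/n = 3567 − 3037.5 = 529.5
Sxy = Σxy − (Σx)(Σy)/n = 1352.5 − 1694.25 = -341.75
b = Sxy/Sxx = -341.75/529.5 = -0.645420

-0.645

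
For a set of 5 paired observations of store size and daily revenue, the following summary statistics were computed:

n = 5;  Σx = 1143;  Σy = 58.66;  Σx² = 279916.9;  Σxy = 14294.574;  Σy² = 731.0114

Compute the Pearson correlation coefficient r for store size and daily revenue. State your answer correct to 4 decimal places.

0.9909

Sxx = Σx² − (Σx)²/n = 279916.9 − 261289.8 = 18627.1
Sxy = Σxy − (Σx)(Σy)/n = 14294.574 − 13409.676 = 884.898
Syy = Σy² − (Σy)²/n = 731.0114 − 688.19912 = 42.81228
r = Sxy/√(Sxx·Syy) = 884.898/√(797468.620788) = 884.898/893.010986 = 0.990915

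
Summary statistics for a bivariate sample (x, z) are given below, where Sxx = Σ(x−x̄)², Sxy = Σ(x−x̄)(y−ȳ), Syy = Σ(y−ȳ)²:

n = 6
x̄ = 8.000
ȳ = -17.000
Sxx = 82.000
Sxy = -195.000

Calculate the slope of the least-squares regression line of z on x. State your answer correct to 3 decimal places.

b = Sxy/Sxx = -195/82 = -2.378049

-2.378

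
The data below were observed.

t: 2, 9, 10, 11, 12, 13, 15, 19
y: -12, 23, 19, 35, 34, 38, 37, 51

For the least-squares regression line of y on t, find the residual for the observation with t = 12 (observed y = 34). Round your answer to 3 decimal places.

3.577

n = 8, Σx = 91, Σy = 225, Σxy = 3184, Σx² = 1205
Sxx = Σx² − (Σx)²/n = 1205 − 1035.125 = 169.875
Sxy = Σxy − (Σx)(Σy)/n = 3184 − 2559.375 = 624.625
b = Sxy/Sxx = 624.625/169.875 = 3.676968
a = ȳ − b·x̄ = 28.125 − 3.676968·11.375 = -13.700515
ŷ(12) = -13.700515 + 3.676968·12 = 30.423105
residual = y − ŷ = 34 − 30.423105 = 3.576895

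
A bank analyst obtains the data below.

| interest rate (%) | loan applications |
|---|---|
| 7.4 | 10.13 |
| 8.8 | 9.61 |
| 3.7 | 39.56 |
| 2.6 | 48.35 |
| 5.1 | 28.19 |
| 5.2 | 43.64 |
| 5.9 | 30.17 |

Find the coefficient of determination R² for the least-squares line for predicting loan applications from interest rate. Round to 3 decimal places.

n = 7, Σx = 38.7, Σy = 209.65, Σxy = 980.312, Σx² = 240.51, Σy² = 7707.0397
Sxx = Σx² − (Σx)²/n = 240.51 − 213.955714 = 26.554286
Sxy = Σxy − (Σx)(Σy)/n = 980.312 − 1159.065 = -178.753
Syy = Σy² − (Σy)²/n = 7707.0397 − 6279.0175 = 1428.0222
R² = Sxy²/(Sxx·Syy) = (-178.753)²/(26.554286·1428.0222) = 0.842630

0.843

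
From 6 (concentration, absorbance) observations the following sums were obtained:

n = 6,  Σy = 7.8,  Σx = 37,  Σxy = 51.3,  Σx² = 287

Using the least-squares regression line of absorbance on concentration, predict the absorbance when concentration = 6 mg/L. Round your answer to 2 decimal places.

1.29

Sxx = Σx² − (Σx)²/n = 287 − 228.166667 = 58.833333
Sxy = Σxy − (Σx)(Σy)/n = 51.3 − 48.1 = 3.2
b = Sxy/Sxx = 3.2/58.833333 = 0.054391
a = ȳ − b·x̄ = 1.3 − 0.054391·6.166667 = 0.964589
ŷ(6) = a + b·6 = 0.964589 + 0.054391·6 = 1.290935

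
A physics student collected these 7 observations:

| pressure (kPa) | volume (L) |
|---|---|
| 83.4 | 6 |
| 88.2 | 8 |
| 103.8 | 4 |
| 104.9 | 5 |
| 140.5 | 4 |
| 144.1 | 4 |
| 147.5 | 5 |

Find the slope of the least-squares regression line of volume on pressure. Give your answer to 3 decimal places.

n = 7, Σx = 812.4, Σy = 36, Σxy = 4021.6, Σx² = 98774.56
Sxx = Σx² − (Σx)²/n = 98774.56 − 94284.822857 = 4489.737143
Sxy = Σxy − (Σx)(Σy)/n = 4021.6 − 4178.057143 = -156.457143
b = Sxy/Sxx = -156.457143/4489.737143 = -0.034848

-0.035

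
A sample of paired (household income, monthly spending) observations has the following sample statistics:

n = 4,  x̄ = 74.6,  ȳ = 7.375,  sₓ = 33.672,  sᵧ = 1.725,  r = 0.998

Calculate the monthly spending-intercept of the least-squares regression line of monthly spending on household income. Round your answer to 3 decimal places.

b = r · sᵧ/sₓ = 0.998 · 1.725/33.672 = 0.051127
a = ȳ − b·x̄ = 7.375 − 0.051127·74.6 = 3.560922

3.561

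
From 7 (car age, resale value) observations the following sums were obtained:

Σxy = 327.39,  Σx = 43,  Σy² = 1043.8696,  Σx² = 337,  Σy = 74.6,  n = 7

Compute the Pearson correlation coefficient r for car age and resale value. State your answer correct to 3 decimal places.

Sxx = Σx² − (Σx)²/n = 337 − 264.142857 = 72.857143
Sxy = Σxy − (Σx)(Σy)/n = 327.39 − 458.257143 = -130.867143
Syy = Σy² − (Σy)²/n = 1043.8696 − 795.022857 = 248.846743
r = Sxy/√(Sxx·Syy) = -130.867143/√(18130.262694) = -130.867143/134.648664 = -0.971916

-0.972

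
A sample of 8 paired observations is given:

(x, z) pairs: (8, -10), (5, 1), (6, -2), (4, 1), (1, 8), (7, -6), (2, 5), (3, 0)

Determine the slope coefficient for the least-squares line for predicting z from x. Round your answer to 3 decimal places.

-2.226

n = 8, Σx = 36, Σy = -3, Σxy = -107, Σx² = 204
Sxx = Σx² − (Σx)²/n = 204 − 162 = 42
Sxy = Σxy − (Σx)(Σy)/n = -107 − (-13.5) = -93.5
b = Sxy/Sxx = -93.5/42 = -2.226190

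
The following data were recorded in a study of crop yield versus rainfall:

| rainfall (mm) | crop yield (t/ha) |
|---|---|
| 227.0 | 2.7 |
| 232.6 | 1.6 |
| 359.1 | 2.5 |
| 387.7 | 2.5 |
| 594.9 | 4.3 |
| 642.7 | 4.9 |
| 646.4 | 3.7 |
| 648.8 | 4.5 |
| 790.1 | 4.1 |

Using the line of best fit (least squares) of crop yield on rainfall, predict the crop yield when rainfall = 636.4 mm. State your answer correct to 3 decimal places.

4.061

n = 9, Σx = 4529.3, Σy = 30.8, Σxy = 17110.05, Σx² = 2614897.57
Sxx = Σx² − (Σx)²/n = 2614897.57 − 2279395.387778 = 335502.182222
Sxy = Σxy − (Σx)(Σy)/n = 17110.05 − 15500.271111 = 1609.778889
b = Sxy/Sxx = 1609.778889/335502.182222 = 0.004798
a = ȳ − b·x̄ = 3.422222 − 0.004798·503.255556 = 1.007543
ŷ(636.4) = a + b·636.4 = 1.007543 + 0.004798·636.4 = 4.061065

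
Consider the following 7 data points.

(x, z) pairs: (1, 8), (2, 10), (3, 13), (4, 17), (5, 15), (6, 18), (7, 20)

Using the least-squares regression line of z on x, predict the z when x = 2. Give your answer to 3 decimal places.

n = 7, Σx = 28, Σy = 101, Σxy = 458, Σx² = 140
Sxx = Σx² − (Σx)²/n = 140 − 112 = 28
Sxy = Σxy − (Σx)(Σy)/n = 458 − 404 = 54
b = Sxy/Sxx = 54/28 = 1.928571
a = ȳ − b·x̄ = 14.428571 − 1.928571·4 = 6.714286
ŷ(2) = a + b·2 = 6.714286 + 1.928571·2 = 10.571429

10.571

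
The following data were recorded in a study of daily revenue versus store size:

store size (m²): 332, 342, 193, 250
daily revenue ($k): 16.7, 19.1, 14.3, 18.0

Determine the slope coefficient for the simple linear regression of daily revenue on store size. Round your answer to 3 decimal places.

n = 4, Σx = 1117, Σy = 68.1, Σxy = 19336.5, Σx² = 326937
Sxx = Σx² − (Σx)²/n = 326937 − 311922.25 = 15014.75
Sxy = Σxy − (Σx)(Σy)/n = 19336.5 − 19016.925 = 319.575
b = Sxy/Sxx = 319.575/15014.75 = 0.021284

0.021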